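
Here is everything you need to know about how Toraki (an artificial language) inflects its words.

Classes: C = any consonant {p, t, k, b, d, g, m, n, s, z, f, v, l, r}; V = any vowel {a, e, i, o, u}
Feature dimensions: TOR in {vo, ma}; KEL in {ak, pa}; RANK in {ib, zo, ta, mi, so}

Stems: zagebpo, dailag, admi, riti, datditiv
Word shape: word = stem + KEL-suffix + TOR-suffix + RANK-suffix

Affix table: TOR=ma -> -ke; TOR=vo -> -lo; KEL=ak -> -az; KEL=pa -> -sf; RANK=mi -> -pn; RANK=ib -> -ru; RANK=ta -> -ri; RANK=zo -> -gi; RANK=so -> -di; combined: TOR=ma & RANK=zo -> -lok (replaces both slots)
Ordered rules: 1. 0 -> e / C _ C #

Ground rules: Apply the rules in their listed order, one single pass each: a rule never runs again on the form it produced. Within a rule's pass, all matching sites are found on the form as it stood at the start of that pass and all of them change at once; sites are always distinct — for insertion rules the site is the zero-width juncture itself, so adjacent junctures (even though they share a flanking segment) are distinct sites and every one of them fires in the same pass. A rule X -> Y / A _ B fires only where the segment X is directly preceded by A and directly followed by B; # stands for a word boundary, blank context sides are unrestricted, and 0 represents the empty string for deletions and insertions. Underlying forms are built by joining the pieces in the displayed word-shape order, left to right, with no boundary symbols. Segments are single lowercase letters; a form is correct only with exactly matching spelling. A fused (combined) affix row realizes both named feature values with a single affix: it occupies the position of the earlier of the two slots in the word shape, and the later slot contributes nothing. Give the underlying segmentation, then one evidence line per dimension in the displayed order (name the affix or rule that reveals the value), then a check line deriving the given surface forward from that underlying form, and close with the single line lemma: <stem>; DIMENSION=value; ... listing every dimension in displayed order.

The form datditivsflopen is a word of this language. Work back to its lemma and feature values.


underlying: datditiv-sf-lo-pn
TOR=vo - signalled by the affix -lo
KEL=pa - signalled by the affix -sf
RANK=mi - signalled by the affix -pn
check: datditivsflopn -> datditivsflopen
lemma: datditiv; TOR=vo; KEL=pa; RANK=mi


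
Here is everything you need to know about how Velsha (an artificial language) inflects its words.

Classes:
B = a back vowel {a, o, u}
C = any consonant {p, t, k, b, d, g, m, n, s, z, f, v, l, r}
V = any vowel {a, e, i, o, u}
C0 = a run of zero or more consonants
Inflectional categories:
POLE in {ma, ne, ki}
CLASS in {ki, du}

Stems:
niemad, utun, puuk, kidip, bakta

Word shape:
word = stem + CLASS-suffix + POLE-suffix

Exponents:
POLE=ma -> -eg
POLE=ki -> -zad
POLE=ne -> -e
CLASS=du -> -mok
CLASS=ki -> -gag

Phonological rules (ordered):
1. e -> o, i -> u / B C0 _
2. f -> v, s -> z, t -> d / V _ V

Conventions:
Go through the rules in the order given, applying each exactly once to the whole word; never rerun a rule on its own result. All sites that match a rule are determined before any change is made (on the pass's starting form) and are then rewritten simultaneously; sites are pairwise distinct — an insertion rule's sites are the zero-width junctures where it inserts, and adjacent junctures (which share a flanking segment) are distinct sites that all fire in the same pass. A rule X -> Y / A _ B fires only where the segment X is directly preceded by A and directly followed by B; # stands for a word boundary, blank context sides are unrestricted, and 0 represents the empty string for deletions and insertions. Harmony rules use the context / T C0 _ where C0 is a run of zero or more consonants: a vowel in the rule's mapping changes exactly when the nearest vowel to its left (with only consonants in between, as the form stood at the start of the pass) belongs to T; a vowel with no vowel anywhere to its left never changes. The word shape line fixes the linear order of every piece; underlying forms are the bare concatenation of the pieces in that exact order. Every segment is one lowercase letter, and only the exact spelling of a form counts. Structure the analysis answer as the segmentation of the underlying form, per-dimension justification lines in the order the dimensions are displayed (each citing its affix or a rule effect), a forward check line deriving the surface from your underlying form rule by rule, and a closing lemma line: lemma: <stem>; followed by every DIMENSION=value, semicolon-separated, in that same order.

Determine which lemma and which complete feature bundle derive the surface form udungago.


underlying: utun-gag-e
POLE=ne - signalled by the affix -e
CLASS=ki - signalled by the affix -gag
check: utungage -> utungago -> udungago
lemma: utun; POLE=ne; CLASS=ki


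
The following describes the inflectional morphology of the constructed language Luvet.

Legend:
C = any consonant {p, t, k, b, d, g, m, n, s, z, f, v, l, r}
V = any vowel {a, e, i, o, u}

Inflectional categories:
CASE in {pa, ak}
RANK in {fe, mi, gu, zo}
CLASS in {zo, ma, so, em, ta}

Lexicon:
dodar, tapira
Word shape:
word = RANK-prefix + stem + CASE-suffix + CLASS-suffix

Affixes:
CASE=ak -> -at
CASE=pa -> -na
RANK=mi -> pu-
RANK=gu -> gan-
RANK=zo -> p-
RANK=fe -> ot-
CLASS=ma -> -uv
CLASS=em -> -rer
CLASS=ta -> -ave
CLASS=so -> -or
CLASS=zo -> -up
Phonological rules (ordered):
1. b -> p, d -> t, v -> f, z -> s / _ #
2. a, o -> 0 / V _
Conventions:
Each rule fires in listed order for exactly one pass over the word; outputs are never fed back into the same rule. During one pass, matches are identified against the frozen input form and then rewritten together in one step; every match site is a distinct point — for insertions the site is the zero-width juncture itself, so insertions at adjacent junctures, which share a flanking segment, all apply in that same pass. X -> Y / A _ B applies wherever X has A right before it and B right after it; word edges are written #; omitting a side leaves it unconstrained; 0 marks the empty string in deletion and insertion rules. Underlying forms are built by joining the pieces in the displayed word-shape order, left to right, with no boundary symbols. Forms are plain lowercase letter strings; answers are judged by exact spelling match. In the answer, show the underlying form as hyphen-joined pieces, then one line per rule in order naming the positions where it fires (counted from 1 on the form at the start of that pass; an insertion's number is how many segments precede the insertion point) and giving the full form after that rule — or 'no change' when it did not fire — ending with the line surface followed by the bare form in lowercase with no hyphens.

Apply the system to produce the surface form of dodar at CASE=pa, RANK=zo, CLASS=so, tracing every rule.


underlying: p-dodar-na-or
1. b -> p, d -> t, v -> f, z -> s / _ #: no change
2. a, o -> 0 / V _: fires at position(s) 9: pdodarnar
surface: pdodarnar


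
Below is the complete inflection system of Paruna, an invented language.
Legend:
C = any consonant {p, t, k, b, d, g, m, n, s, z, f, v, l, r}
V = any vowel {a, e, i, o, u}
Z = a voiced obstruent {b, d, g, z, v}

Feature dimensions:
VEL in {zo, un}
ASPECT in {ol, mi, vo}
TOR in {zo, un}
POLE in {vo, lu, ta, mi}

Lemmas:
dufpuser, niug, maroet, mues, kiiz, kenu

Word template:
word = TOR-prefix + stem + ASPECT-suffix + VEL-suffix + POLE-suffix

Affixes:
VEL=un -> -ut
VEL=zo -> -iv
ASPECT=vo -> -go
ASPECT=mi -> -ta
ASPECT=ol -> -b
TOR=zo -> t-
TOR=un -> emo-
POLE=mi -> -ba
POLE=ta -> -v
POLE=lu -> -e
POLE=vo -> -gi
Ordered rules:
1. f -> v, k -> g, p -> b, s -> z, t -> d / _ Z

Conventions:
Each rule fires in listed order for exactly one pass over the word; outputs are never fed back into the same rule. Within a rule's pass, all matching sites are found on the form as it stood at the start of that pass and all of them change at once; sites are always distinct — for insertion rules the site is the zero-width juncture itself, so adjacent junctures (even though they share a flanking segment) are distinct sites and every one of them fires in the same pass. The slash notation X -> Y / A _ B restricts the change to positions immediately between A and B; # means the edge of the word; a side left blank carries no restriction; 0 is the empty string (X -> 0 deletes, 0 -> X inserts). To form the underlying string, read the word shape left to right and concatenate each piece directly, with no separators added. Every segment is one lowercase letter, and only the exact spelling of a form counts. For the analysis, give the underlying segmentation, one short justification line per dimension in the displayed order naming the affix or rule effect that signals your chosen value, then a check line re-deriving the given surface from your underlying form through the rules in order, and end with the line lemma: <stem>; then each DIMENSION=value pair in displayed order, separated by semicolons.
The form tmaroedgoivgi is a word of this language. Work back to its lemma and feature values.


underlying: t-maroet-go-iv-gi
VEL=zo - signalled by the affix -iv
ASPECT=vo - signalled by the affix -go
TOR=zo - signalled by the affix t-
POLE=vo - signalled by the affix -gi
check: tmaroetgoivgi -> tmaroedgoivgi
lemma: maroet; VEL=zo; ASPECT=vo; TOR=zo; POLE=vo


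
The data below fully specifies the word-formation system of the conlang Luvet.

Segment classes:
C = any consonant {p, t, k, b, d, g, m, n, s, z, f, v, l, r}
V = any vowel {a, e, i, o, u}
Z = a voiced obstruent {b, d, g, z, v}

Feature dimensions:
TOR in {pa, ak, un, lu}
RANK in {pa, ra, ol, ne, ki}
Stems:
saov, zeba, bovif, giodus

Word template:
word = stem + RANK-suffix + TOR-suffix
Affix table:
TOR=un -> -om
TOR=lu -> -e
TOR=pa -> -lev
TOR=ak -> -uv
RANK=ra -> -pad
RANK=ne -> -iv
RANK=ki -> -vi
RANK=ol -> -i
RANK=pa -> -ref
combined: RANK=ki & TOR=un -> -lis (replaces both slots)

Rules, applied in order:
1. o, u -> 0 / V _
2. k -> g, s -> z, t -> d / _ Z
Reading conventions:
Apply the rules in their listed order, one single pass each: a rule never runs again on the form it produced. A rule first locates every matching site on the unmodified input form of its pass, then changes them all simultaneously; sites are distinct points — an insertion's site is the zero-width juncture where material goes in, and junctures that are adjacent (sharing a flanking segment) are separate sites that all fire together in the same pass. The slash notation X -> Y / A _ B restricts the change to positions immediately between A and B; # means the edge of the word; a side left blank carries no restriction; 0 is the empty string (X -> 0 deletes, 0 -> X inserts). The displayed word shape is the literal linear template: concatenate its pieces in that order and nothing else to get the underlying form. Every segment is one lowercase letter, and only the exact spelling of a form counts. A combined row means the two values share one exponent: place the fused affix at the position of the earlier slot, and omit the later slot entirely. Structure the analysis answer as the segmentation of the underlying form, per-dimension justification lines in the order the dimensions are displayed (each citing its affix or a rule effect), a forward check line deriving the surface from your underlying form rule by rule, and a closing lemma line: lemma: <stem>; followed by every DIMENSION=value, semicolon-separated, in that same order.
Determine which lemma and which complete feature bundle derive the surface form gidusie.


underlying: giodus-i-e
TOR=lu - signalled by the affix -e
RANK=ol - signalled by the affix -i
check: giodusie -> gidusie -> gidusie
lemma: giodus; TOR=lu; RANK=ol


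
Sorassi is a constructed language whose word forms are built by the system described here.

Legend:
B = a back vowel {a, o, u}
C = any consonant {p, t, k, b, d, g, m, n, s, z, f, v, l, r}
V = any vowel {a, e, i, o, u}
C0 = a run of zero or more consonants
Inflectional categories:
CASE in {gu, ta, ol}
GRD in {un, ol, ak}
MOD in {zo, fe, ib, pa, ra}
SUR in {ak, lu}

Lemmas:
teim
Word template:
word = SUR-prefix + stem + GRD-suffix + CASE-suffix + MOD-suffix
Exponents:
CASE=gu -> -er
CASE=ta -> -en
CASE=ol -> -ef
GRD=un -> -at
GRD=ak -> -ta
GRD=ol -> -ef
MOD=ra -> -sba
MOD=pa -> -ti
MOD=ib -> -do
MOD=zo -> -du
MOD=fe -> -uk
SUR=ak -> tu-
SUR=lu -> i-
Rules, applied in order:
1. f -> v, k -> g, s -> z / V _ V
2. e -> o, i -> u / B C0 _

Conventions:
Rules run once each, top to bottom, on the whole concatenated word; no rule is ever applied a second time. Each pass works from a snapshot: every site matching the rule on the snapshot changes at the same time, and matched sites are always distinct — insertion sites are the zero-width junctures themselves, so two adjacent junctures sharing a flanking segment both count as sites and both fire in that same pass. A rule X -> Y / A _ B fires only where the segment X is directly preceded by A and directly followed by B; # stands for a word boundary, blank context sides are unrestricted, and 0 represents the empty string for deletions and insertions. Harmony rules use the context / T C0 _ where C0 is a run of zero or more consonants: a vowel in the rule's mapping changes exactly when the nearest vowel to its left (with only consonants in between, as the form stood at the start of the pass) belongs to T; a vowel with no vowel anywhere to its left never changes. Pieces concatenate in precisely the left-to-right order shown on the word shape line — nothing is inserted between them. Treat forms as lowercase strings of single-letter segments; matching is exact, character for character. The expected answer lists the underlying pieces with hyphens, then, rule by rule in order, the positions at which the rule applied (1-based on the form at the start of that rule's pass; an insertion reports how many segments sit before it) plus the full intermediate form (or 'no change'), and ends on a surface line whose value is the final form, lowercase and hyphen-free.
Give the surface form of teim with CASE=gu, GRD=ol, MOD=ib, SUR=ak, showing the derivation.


underlying: tu-teim-ef-er-do
1. f -> v, k -> g, s -> z / V _ V: fires at position(s) 8: tuteimeverdo
2. e -> o, i -> u / B C0 _: fires at position(s) 4: tutoimeverdo
surface: tutoimeverdo


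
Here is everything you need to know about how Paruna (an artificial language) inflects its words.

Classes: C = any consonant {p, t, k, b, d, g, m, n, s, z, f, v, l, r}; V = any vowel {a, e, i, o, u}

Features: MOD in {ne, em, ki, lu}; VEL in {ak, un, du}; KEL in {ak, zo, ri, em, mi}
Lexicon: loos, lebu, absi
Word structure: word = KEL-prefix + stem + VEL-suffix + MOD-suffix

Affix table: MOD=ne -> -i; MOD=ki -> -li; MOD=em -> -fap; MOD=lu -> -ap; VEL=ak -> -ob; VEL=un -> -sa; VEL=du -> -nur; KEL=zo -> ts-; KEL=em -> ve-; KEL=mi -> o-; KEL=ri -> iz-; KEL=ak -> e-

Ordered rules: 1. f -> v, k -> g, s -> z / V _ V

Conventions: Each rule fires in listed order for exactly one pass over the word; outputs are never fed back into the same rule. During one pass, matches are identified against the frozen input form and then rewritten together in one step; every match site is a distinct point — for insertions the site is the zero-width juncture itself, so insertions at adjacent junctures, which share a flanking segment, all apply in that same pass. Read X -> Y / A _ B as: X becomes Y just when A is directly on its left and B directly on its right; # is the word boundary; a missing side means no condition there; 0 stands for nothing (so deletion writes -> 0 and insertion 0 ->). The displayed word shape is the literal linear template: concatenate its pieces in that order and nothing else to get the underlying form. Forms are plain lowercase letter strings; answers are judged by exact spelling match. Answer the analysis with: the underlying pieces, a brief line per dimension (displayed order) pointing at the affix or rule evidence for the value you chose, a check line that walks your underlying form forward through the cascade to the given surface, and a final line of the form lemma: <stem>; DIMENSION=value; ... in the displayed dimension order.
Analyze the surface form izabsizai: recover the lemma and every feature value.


underlying: iz-absi-sa-i
MOD=ne - signalled by the affix -i
VEL=un - signalled by the affix -sa
KEL=ri - signalled by the affix iz-
check: izabsisai -> izabsizai
lemma: absi; MOD=ne; VEL=un; KEL=ri


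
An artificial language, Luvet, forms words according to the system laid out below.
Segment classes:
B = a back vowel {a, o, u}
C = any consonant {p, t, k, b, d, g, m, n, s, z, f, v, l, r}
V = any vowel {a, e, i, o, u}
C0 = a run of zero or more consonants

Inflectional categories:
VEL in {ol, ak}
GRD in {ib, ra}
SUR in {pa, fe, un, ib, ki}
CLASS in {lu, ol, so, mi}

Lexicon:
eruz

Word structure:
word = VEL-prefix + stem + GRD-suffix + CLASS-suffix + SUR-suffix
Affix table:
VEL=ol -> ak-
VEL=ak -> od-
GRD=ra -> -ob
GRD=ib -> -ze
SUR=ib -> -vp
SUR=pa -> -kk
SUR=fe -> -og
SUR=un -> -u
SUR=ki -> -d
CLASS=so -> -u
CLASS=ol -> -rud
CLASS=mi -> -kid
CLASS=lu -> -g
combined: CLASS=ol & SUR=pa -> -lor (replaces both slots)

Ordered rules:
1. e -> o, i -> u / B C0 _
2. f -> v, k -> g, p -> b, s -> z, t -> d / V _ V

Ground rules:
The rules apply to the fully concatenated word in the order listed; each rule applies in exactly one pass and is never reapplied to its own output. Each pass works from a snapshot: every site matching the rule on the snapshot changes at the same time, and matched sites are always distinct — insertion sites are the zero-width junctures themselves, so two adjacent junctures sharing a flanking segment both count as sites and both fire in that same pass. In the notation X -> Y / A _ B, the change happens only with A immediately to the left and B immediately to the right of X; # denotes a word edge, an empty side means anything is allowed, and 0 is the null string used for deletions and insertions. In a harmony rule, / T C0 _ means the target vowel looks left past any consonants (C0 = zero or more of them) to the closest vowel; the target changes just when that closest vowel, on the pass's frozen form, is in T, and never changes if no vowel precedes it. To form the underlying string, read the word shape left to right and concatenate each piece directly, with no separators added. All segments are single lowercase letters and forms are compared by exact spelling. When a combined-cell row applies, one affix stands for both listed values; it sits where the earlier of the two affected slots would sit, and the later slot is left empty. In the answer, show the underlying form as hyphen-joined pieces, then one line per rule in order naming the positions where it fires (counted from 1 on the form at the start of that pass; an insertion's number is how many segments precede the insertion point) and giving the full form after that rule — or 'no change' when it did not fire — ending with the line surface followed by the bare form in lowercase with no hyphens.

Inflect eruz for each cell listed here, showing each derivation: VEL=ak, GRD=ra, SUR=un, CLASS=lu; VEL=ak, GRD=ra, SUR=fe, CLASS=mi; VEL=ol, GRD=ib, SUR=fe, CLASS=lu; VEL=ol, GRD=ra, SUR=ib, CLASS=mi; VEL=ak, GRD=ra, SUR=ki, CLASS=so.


cell VEL=ak, GRD=ra, SUR=un, CLASS=lu:
underlying: od-eruz-ob-g-u
1. e -> o, i -> u / B C0 _: fires at position(s) 3: odoruzobgu
2. f -> v, k -> g, p -> b, s -> z, t -> d / V _ V: no change
surface: odoruzobgu

cell VEL=ak, GRD=ra, SUR=fe, CLASS=mi:
underlying: od-eruz-ob-kid-og
1. e -> o, i -> u / B C0 _: fires at position(s) 3, 10: odoruzobkudog
2. f -> v, k -> g, p -> b, s -> z, t -> d / V _ V: no change
surface: odoruzobkudog

cell VEL=ol, GRD=ib, SUR=fe, CLASS=lu:
underlying: ak-eruz-ze-g-og
1. e -> o, i -> u / B C0 _: fires at position(s) 3, 8: akoruzzogog
2. f -> v, k -> g, p -> b, s -> z, t -> d / V _ V: fires at position(s) 2: agoruzzogog
surface: agoruzzogog

cell VEL=ol, GRD=ra, SUR=ib, CLASS=mi:
underlying: ak-eruz-ob-kid-vp
1. e -> o, i -> u / B C0 _: fires at position(s) 3, 10: akoruzobkudvp
2. f -> v, k -> g, p -> b, s -> z, t -> d / V _ V: fires at position(s) 2: agoruzobkudvp
surface: agoruzobkudvp

cell VEL=ak, GRD=ra, SUR=ki, CLASS=so:
underlying: od-eruz-ob-u-d
1. e -> o, i -> u / B C0 _: fires at position(s) 3: odoruzobud
2. f -> v, k -> g, p -> b, s -> z, t -> d / V _ V: no change
surface: odoruzobud


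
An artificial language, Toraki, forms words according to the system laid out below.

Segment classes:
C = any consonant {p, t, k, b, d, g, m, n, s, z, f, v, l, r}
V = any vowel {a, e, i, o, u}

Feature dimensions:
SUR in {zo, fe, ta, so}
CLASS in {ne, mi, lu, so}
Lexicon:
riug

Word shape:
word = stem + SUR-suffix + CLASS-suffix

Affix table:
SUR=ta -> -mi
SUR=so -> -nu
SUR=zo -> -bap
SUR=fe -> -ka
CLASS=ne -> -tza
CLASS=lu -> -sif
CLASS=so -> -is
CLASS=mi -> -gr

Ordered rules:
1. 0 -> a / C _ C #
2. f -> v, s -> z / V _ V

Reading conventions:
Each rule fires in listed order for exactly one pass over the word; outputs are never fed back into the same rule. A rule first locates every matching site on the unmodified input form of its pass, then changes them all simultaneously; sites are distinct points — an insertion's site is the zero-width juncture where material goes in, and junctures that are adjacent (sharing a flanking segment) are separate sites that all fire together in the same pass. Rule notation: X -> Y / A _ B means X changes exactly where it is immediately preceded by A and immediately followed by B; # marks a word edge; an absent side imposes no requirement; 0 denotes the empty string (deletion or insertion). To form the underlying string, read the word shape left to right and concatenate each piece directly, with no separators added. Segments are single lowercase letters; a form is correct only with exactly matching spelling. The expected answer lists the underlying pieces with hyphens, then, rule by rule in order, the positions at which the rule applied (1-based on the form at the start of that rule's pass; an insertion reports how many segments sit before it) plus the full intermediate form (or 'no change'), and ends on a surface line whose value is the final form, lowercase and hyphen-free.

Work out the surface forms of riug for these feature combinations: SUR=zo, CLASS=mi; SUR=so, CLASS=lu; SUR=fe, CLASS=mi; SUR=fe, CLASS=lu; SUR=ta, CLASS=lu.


cell SUR=zo, CLASS=mi:
underlying: riug-bap-gr
1. 0 -> a / C _ C #: inserts after position(s) 8: riugbapgar
2. f -> v, s -> z / V _ V: no change
surface: riugbapgar

cell SUR=so, CLASS=lu:
underlying: riug-nu-sif
1. 0 -> a / C _ C #: no change
2. f -> v, s -> z / V _ V: fires at position(s) 7: riugnuzif
surface: riugnuzif

cell SUR=fe, CLASS=mi:
underlying: riug-ka-gr
1. 0 -> a / C _ C #: inserts after position(s) 7: riugkagar
2. f -> v, s -> z / V _ V: no change
surface: riugkagar

cell SUR=fe, CLASS=lu:
underlying: riug-ka-sif
1. 0 -> a / C _ C #: no change
2. f -> v, s -> z / V _ V: fires at position(s) 7: riugkazif
surface: riugkazif

cell SUR=ta, CLASS=lu:
underlying: riug-mi-sif
1. 0 -> a / C _ C #: no change
2. f -> v, s -> z / V _ V: fires at position(s) 7: riugmizif
surface: riugmizif


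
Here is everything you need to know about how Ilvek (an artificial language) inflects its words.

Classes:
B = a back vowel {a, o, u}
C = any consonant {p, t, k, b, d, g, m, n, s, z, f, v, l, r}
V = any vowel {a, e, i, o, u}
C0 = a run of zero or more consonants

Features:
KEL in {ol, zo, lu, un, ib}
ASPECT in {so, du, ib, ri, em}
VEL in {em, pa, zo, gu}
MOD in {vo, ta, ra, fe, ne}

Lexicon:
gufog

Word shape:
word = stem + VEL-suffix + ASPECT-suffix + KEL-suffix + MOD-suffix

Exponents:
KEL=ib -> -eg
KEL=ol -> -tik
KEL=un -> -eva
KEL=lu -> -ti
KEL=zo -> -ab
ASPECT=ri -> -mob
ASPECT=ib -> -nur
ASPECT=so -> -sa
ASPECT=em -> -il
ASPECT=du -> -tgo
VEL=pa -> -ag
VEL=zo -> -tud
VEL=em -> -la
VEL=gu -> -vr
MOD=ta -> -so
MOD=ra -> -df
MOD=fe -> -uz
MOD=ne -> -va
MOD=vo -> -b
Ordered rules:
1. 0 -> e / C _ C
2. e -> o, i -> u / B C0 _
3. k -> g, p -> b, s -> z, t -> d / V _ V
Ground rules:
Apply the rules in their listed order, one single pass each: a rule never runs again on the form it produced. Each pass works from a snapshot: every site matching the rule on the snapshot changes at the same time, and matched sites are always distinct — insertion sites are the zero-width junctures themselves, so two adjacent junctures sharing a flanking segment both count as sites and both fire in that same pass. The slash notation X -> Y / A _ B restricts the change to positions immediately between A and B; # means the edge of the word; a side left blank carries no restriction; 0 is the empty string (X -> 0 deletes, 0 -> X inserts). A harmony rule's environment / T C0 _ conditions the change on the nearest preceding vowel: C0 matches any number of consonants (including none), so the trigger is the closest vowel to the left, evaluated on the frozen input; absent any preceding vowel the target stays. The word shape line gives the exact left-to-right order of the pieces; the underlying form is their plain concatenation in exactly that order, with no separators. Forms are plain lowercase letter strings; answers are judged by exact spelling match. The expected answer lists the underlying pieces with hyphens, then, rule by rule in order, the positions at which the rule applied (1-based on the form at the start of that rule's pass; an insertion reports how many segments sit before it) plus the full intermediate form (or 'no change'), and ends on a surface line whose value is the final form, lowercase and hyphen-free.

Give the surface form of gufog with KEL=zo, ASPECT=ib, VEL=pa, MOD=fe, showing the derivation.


underlying: gufog-ag-nur-ab-uz
1. 0 -> e / C _ C: inserts after position(s) 7: gufogagenurabuz
2. e -> o, i -> u / B C0 _: fires at position(s) 8: gufogagonurabuz
3. k -> g, p -> b, s -> z, t -> d / V _ V: no change
surface: gufogagonurabuz


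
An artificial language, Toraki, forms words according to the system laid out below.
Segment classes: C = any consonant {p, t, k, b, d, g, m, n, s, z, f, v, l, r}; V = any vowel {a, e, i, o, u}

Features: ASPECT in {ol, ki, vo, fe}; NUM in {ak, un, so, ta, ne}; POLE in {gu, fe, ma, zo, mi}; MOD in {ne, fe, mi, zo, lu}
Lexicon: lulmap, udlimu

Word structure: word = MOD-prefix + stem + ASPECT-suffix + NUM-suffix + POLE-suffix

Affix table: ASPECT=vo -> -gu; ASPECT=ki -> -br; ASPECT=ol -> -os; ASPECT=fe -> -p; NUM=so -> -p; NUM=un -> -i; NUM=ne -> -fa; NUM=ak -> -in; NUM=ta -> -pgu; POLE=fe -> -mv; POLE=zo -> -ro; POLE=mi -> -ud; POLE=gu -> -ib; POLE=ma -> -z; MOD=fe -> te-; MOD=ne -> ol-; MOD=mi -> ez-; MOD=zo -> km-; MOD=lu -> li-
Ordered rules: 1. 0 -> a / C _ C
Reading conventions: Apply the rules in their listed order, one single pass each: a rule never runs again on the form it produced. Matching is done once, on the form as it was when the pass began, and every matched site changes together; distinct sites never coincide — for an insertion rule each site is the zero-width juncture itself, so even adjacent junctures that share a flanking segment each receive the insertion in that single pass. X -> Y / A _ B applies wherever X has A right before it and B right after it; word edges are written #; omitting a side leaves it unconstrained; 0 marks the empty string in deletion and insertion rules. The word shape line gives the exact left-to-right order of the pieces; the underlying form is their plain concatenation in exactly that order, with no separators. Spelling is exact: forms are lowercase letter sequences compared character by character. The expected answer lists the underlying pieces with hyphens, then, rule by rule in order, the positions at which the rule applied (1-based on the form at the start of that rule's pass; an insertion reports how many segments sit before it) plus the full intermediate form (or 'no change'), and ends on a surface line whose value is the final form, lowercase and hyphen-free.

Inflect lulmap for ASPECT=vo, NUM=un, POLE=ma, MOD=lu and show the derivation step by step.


underlying: li-lulmap-gu-i-z
1. 0 -> a / C _ C: inserts after position(s) 5, 8: lilulamapaguiz
surface: lilulamapaguiz


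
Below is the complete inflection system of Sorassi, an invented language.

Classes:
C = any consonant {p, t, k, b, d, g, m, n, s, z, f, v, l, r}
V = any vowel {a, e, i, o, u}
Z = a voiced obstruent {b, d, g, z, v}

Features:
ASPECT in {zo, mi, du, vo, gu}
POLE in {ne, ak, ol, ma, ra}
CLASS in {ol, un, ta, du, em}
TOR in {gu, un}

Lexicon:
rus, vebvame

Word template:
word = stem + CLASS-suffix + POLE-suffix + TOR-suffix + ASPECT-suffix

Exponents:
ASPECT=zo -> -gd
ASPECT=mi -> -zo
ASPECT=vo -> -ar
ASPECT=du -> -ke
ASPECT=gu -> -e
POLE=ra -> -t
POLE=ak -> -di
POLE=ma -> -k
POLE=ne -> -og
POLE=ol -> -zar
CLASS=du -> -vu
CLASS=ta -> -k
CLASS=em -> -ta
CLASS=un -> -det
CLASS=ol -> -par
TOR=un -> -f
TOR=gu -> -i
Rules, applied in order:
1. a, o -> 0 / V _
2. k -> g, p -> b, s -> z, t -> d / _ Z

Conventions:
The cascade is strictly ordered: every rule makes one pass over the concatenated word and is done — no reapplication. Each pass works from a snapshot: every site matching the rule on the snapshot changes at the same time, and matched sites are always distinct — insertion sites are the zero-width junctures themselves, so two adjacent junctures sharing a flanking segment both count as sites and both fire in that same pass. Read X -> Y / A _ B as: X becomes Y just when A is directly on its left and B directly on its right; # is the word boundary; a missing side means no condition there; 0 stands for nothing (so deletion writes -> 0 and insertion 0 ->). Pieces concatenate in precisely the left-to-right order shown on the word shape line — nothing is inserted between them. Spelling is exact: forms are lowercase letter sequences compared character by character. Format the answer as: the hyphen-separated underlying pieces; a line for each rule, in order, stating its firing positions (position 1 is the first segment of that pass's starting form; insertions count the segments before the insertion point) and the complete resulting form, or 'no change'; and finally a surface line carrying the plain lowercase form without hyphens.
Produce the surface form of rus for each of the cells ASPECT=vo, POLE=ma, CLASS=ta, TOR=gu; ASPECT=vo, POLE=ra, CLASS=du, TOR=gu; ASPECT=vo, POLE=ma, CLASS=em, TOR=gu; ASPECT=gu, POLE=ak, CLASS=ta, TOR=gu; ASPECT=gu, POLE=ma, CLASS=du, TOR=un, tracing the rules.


cell ASPECT=vo, POLE=ma, CLASS=ta, TOR=gu:
underlying: rus-k-k-i-ar
1. a, o -> 0 / V _: fires at position(s) 7: ruskkir
2. k -> g, p -> b, s -> z, t -> d / _ Z: no change
surface: ruskkir

cell ASPECT=vo, POLE=ra, CLASS=du, TOR=gu:
underlying: rus-vu-t-i-ar
1. a, o -> 0 / V _: fires at position(s) 8: rusvutir
2. k -> g, p -> b, s -> z, t -> d / _ Z: fires at position(s) 3: ruzvutir
surface: ruzvutir

cell ASPECT=vo, POLE=ma, CLASS=em, TOR=gu:
underlying: rus-ta-k-i-ar
1. a, o -> 0 / V _: fires at position(s) 8: rustakir
2. k -> g, p -> b, s -> z, t -> d / _ Z: no change
surface: rustakir

cell ASPECT=gu, POLE=ak, CLASS=ta, TOR=gu:
underlying: rus-k-di-i-e
1. a, o -> 0 / V _: no change
2. k -> g, p -> b, s -> z, t -> d / _ Z: fires at position(s) 4: rusgdiie
surface: rusgdiie

cell ASPECT=gu, POLE=ma, CLASS=du, TOR=un:
underlying: rus-vu-k-f-e
1. a, o -> 0 / V _: no change
2. k -> g, p -> b, s -> z, t -> d / _ Z: fires at position(s) 3: ruzvukfe
surface: ruzvukfe


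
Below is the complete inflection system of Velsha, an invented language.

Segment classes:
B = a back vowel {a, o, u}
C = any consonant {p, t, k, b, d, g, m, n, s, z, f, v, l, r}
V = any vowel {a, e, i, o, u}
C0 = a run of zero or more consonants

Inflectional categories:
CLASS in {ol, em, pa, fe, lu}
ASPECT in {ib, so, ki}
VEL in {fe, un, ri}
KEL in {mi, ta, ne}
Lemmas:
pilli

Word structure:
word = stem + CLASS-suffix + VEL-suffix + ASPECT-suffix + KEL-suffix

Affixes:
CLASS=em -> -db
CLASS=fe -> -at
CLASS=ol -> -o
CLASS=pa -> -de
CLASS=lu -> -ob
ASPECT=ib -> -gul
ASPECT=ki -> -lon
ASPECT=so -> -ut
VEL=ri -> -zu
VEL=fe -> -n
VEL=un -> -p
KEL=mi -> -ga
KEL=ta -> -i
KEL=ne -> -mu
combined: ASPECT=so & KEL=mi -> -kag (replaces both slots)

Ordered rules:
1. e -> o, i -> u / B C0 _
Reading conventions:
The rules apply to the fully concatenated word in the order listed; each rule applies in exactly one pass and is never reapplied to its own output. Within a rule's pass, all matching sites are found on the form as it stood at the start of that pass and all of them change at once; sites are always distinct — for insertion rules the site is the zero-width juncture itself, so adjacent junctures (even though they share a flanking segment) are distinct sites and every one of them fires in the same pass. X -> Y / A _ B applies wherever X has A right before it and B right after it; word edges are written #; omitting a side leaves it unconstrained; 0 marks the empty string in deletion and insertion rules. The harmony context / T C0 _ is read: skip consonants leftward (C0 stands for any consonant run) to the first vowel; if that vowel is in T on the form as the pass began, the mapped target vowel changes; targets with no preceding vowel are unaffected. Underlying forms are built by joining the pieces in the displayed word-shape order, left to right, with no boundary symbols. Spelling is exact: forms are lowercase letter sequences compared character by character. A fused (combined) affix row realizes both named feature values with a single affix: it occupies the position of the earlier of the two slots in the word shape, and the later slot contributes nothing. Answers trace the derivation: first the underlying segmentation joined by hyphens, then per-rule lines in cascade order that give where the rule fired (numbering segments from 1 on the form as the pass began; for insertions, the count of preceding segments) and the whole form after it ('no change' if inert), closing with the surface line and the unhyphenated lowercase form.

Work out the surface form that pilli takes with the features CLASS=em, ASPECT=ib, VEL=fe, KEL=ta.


underlying: pilli-db-n-gul-i
1. e -> o, i -> u / B C0 _: fires at position(s) 12: pillidbngulu
surface: pillidbngulu


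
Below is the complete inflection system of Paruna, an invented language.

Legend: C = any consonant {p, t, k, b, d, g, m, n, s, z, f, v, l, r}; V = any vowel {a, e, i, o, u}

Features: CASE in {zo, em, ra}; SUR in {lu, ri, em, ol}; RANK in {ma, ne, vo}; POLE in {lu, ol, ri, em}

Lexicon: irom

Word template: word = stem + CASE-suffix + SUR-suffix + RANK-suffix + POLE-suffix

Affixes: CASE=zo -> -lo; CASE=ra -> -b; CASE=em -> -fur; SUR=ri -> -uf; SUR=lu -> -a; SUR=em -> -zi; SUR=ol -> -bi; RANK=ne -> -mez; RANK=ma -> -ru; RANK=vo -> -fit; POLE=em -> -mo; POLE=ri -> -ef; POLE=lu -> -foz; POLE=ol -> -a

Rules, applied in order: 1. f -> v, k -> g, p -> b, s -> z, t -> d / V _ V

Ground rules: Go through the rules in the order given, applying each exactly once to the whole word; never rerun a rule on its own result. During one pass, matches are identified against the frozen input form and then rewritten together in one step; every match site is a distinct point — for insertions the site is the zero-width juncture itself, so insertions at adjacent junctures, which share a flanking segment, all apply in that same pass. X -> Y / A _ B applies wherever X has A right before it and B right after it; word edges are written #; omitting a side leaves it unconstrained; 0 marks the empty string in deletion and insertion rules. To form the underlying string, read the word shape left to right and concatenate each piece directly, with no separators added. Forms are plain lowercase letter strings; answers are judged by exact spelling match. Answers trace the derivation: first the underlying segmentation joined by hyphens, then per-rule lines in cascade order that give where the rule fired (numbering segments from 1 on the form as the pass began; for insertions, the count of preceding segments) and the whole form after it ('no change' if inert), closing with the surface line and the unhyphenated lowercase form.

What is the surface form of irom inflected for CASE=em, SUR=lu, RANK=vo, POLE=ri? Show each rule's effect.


underlying: irom-fur-a-fit-ef
1. f -> v, k -> g, p -> b, s -> z, t -> d / V _ V: fires at position(s) 9, 11: iromfuravidef
surface: iromfuravidef


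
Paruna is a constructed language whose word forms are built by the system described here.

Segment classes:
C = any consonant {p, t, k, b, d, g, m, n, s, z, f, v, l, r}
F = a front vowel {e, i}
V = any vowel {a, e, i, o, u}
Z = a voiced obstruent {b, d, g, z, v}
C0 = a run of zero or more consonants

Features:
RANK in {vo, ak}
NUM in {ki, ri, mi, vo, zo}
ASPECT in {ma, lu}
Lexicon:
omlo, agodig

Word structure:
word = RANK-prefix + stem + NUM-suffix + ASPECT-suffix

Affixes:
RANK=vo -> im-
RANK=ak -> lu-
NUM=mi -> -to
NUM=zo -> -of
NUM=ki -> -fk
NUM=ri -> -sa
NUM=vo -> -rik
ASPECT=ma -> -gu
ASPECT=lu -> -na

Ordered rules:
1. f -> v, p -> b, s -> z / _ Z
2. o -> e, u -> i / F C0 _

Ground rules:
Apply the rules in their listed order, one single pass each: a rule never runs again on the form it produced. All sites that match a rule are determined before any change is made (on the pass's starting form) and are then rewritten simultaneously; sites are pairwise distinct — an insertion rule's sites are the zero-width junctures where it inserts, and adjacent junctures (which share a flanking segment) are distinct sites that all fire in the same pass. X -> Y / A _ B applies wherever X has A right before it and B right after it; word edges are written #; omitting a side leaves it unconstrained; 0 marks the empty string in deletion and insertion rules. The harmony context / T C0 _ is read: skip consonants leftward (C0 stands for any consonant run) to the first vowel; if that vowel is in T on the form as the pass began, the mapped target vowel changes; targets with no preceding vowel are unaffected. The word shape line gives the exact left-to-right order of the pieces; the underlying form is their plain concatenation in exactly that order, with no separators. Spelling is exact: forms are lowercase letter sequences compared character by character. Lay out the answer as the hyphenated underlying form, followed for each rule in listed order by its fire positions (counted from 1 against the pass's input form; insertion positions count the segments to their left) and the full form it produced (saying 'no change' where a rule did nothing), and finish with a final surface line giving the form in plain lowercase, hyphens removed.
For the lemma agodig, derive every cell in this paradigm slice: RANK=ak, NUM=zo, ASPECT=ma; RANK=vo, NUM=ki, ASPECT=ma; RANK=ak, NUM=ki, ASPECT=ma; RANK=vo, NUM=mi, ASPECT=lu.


cell RANK=ak, NUM=zo, ASPECT=ma:
underlying: lu-agodig-of-gu
1. f -> v, p -> b, s -> z / _ Z: fires at position(s) 10: luagodigovgu
2. o -> e, u -> i / F C0 _: fires at position(s) 9: luagodigevgu
surface: luagodigevgu

cell RANK=vo, NUM=ki, ASPECT=ma:
underlying: im-agodig-fk-gu
1. f -> v, p -> b, s -> z / _ Z: no change
2. o -> e, u -> i / F C0 _: fires at position(s) 12: imagodigfkgi
surface: imagodigfkgi

cell RANK=ak, NUM=ki, ASPECT=ma:
underlying: lu-agodig-fk-gu
1. f -> v, p -> b, s -> z / _ Z: no change
2. o -> e, u -> i / F C0 _: fires at position(s) 12: luagodigfkgi
surface: luagodigfkgi

cell RANK=vo, NUM=mi, ASPECT=lu:
underlying: im-agodig-to-na
1. f -> v, p -> b, s -> z / _ Z: no change
2. o -> e, u -> i / F C0 _: fires at position(s) 10: imagodigtena
surface: imagodigtena


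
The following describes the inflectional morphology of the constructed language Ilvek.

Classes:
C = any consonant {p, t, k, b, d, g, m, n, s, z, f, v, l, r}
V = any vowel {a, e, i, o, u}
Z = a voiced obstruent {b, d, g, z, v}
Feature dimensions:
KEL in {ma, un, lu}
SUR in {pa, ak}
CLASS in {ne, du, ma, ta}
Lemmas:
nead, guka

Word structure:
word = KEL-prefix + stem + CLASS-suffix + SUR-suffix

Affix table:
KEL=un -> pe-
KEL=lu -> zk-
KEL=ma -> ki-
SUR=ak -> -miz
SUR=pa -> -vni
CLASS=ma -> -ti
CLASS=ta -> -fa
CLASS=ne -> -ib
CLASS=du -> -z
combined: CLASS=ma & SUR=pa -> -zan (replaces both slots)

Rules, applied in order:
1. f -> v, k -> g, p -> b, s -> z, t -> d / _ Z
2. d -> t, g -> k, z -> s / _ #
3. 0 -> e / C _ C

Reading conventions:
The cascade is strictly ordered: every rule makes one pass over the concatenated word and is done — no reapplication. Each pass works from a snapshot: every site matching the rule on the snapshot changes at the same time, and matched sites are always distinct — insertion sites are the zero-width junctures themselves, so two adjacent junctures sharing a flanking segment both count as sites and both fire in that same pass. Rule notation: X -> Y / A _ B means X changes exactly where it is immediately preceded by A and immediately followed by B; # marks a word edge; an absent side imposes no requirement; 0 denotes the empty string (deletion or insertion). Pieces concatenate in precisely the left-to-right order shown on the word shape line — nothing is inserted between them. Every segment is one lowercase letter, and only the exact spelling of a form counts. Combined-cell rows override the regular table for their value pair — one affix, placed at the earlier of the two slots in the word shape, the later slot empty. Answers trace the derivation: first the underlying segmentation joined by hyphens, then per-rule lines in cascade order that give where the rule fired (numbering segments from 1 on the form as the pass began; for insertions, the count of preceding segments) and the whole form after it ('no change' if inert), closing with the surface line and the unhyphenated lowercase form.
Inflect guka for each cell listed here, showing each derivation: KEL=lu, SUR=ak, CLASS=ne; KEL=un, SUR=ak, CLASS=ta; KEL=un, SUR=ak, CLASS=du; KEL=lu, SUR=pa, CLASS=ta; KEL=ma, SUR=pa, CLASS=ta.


cell KEL=lu, SUR=ak, CLASS=ne:
underlying: zk-guka-ib-miz
1. f -> v, k -> g, p -> b, s -> z, t -> d / _ Z: fires at position(s) 2: zggukaibmiz
2. d -> t, g -> k, z -> s / _ #: fires at position(s) 11: zggukaibmis
3. 0 -> e / C _ C: inserts after position(s) 1, 2, 8: zegegukaibemis
surface: zegegukaibemis

cell KEL=un, SUR=ak, CLASS=ta:
underlying: pe-guka-fa-miz
1. f -> v, k -> g, p -> b, s -> z, t -> d / _ Z: no change
2. d -> t, g -> k, z -> s / _ #: fires at position(s) 11: pegukafamis
3. 0 -> e / C _ C: no change
surface: pegukafamis

cell KEL=un, SUR=ak, CLASS=du:
underlying: pe-guka-z-miz
1. f -> v, k -> g, p -> b, s -> z, t -> d / _ Z: no change
2. d -> t, g -> k, z -> s / _ #: fires at position(s) 10: pegukazmis
3. 0 -> e / C _ C: inserts after position(s) 7: pegukazemis
surface: pegukazemis

cell KEL=lu, SUR=pa, CLASS=ta:
underlying: zk-guka-fa-vni
1. f -> v, k -> g, p -> b, s -> z, t -> d / _ Z: fires at position(s) 2: zggukafavni
2. d -> t, g -> k, z -> s / _ #: no change
3. 0 -> e / C _ C: inserts after position(s) 1, 2, 9: zegegukafaveni
surface: zegegukafaveni

cell KEL=ma, SUR=pa, CLASS=ta:
underlying: ki-guka-fa-vni
1. f -> v, k -> g, p -> b, s -> z, t -> d / _ Z: no change
2. d -> t, g -> k, z -> s / _ #: no change
3. 0 -> e / C _ C: inserts after position(s) 9: kigukafaveni
surface: kigukafaveni
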